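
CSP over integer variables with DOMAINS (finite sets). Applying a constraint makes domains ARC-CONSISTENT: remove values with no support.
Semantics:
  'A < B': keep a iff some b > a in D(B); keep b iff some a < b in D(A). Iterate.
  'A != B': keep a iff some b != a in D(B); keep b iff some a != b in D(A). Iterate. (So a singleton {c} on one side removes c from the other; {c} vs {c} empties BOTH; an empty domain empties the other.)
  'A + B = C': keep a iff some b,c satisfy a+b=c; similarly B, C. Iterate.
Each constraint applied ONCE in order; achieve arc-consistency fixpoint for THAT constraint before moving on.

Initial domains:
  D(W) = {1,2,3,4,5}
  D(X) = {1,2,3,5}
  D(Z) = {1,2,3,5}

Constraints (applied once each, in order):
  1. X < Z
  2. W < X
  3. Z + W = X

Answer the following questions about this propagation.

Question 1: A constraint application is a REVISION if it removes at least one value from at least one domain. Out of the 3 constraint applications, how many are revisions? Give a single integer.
Answer: 3

Derivation:
Constraint 1 (X < Z) on D(X)={1,2,3,5} D(Z)={1,2,3,5}: X {1,2,3,5}->{1,2,3}; Z {1,2,3,5}->{2,3,5} => REVISION
Constraint 2 (W < X) on D(W)={1,2,3,4,5} D(X)={1,2,3}: W {1,2,3,4,5}->{1,2}; X {1,2,3}->{2,3} => REVISION
Constraint 3 (Z + W = X) on D(Z)={2,3,5} D(W)={1,2} D(X)={2,3}: Z {2,3,5}->{2}; W {1,2}->{1}; X {2,3}->{3} => REVISION
Total revisions = 3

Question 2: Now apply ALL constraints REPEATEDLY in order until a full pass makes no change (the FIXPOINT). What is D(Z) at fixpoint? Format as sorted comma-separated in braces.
Answer: {}

Derivation:
pass 0 (initial): D(Z)={1,2,3,5}
pass 1: W {1,2,3,4,5}->{1}; X {1,2,3,5}->{3}; Z {1,2,3,5}->{2}
pass 2: W {1}->{}; X {3}->{}; Z {2}->{}
pass 3: no change
Fixpoint after 3 passes: D(Z) = {}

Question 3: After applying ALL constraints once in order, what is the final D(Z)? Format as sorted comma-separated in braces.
Constraint 1 (X < Z) on D(X)={1,2,3,5} D(Z)={1,2,3,5}: X {1,2,3,5}->{1,2,3}; Z {1,2,3,5}->{2,3,5}
Constraint 2 (W < X) on D(W)={1,2,3,4,5} D(X)={1,2,3}: W {1,2,3,4,5}->{1,2}; X {1,2,3}->{2,3}
Constraint 3 (Z + W = X) on D(Z)={2,3,5} D(W)={1,2} D(X)={2,3}: Z {2,3,5}->{2}; W {1,2}->{1}; X {2,3}->{3}
So after all 3 constraints: D(Z) = {2}

Answer: {2}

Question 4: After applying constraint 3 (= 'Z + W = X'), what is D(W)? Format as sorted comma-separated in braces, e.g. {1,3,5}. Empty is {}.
Answer: {1}

Derivation:
Constraint 1 (X < Z) on D(X)={1,2,3,5} D(Z)={1,2,3,5}: X {1,2,3,5}->{1,2,3}; Z {1,2,3,5}->{2,3,5}
Constraint 2 (W < X) on D(W)={1,2,3,4,5} D(X)={1,2,3}: W {1,2,3,4,5}->{1,2}; X {1,2,3}->{2,3}
Constraint 3 (Z + W = X) on D(Z)={2,3,5} D(W)={1,2} D(X)={2,3}: Z {2,3,5}->{2}; W {1,2}->{1}; X {2,3}->{3}
So after constraint 3: D(W) = {1}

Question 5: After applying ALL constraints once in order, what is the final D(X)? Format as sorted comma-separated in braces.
Answer: {3}

Derivation:
Constraint 1 (X < Z) on D(X)={1,2,3,5} D(Z)={1,2,3,5}: X {1,2,3,5}->{1,2,3}; Z {1,2,3,5}->{2,3,5}
Constraint 2 (W < X) on D(W)={1,2,3,4,5} D(X)={1,2,3}: W {1,2,3,4,5}->{1,2}; X {1,2,3}->{2,3}
Constraint 3 (Z + W = X) on D(Z)={2,3,5} D(W)={1,2} D(X)={2,3}: Z {2,3,5}->{2}; W {1,2}->{1}; X {2,3}->{3}
So after all 3 constraints: D(X) = {3}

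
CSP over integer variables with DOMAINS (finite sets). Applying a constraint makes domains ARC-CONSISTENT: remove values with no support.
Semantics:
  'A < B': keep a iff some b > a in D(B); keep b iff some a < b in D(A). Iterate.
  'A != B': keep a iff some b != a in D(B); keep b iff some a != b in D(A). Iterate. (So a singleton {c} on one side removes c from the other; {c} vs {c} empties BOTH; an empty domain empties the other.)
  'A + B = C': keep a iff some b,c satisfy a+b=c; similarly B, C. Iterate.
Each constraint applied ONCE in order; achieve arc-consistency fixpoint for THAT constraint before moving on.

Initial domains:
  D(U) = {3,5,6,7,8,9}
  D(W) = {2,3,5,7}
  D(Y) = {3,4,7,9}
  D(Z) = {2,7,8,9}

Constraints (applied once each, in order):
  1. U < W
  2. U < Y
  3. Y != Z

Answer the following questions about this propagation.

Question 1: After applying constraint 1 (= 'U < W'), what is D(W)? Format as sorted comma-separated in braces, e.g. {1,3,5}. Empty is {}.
Answer: {5,7}

Derivation:
Constraint 1 (U < W) on D(U)={3,5,6,7,8,9} D(W)={2,3,5,7}: U {3,5,6,7,8,9}->{3,5,6}; W {2,3,5,7}->{5,7}
So after constraint 1: D(W) = {5,7}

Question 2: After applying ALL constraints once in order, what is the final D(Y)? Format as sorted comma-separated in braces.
Answer: {4,7,9}

Derivation:
Constraint 1 (U < W) on D(U)={3,5,6,7,8,9} D(W)={2,3,5,7}: U {3,5,6,7,8,9}->{3,5,6}; W {2,3,5,7}->{5,7}
Constraint 2 (U < Y) on D(U)={3,5,6} D(Y)={3,4,7,9}: Y {3,4,7,9}->{4,7,9}
Constraint 3 (Y != Z) on D(Y)={4,7,9} D(Z)={2,7,8,9}: no change
So after all 3 constraints: D(Y) = {4,7,9}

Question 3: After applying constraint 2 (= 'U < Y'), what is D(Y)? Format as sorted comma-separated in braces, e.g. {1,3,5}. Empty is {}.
Answer: {4,7,9}

Derivation:
Constraint 1 (U < W) on D(U)={3,5,6,7,8,9} D(W)={2,3,5,7}: U {3,5,6,7,8,9}->{3,5,6}; W {2,3,5,7}->{5,7}
Constraint 2 (U < Y) on D(U)={3,5,6} D(Y)={3,4,7,9}: Y {3,4,7,9}->{4,7,9}
So after constraint 2: D(Y) = {4,7,9}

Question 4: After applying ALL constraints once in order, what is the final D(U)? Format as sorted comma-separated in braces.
Answer: {3,5,6}

Derivation:
Constraint 1 (U < W) on D(U)={3,5,6,7,8,9} D(W)={2,3,5,7}: U {3,5,6,7,8,9}->{3,5,6}; W {2,3,5,7}->{5,7}
Constraint 2 (U < Y) on D(U)={3,5,6} D(Y)={3,4,7,9}: Y {3,4,7,9}->{4,7,9}
Constraint 3 (Y != Z) on D(Y)={4,7,9} D(Z)={2,7,8,9}: no change
So after all 3 constraints: D(U) = {3,5,6}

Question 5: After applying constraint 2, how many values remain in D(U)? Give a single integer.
Answer: 3

Derivation:
Constraint 1 (U < W) on D(U)={3,5,6,7,8,9} D(W)={2,3,5,7}: U {3,5,6,7,8,9}->{3,5,6}; W {2,3,5,7}->{5,7}
Constraint 2 (U < Y) on D(U)={3,5,6} D(Y)={3,4,7,9}: Y {3,4,7,9}->{4,7,9}
So after constraint 2: D(U)={3,5,6}, size = 3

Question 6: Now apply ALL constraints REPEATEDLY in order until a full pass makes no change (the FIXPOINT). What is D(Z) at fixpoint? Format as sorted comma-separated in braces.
Answer: {2,7,8,9}

Derivation:
pass 0 (initial): D(Z)={2,7,8,9}
pass 1: U {3,5,6,7,8,9}->{3,5,6}; W {2,3,5,7}->{5,7}; Y {3,4,7,9}->{4,7,9}
pass 2: no change
Fixpoint after 2 passes: D(Z) = {2,7,8,9}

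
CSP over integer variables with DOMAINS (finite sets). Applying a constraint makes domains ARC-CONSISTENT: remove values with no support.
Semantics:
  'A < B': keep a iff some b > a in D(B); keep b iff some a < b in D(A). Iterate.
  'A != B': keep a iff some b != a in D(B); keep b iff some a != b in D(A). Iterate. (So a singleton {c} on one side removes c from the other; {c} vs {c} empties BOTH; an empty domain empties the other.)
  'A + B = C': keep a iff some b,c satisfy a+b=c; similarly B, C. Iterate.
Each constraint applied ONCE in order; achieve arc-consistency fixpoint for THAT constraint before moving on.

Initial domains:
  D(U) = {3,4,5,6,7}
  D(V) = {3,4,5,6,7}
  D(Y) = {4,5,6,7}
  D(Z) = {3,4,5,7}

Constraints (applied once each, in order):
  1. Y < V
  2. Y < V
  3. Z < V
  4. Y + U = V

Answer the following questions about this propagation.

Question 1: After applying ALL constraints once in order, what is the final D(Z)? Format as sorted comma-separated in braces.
Answer: {3,4,5}

Derivation:
Constraint 1 (Y < V) on D(Y)={4,5,6,7} D(V)={3,4,5,6,7}: Y {4,5,6,7}->{4,5,6}; V {3,4,5,6,7}->{5,6,7}
Constraint 2 (Y < V) on D(Y)={4,5,6} D(V)={5,6,7}: no change
Constraint 3 (Z < V) on D(Z)={3,4,5,7} D(V)={5,6,7}: Z {3,4,5,7}->{3,4,5}
Constraint 4 (Y + U = V) on D(Y)={4,5,6} D(U)={3,4,5,6,7} D(V)={5,6,7}: Y {4,5,6}->{4}; U {3,4,5,6,7}->{3}; V {5,6,7}->{7}
So after all 4 constraints: D(Z) = {3,4,5}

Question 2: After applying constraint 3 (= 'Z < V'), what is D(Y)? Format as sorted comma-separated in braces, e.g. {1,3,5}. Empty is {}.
Constraint 1 (Y < V) on D(Y)={4,5,6,7} D(V)={3,4,5,6,7}: Y {4,5,6,7}->{4,5,6}; V {3,4,5,6,7}->{5,6,7}
Constraint 2 (Y < V) on D(Y)={4,5,6} D(V)={5,6,7}: no change
Constraint 3 (Z < V) on D(Z)={3,4,5,7} D(V)={5,6,7}: Z {3,4,5,7}->{3,4,5}
So after constraint 3: D(Y) = {4,5,6}

Answer: {4,5,6}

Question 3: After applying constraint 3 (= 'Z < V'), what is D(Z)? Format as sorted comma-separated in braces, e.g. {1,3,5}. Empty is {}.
Constraint 1 (Y < V) on D(Y)={4,5,6,7} D(V)={3,4,5,6,7}: Y {4,5,6,7}->{4,5,6}; V {3,4,5,6,7}->{5,6,7}
Constraint 2 (Y < V) on D(Y)={4,5,6} D(V)={5,6,7}: no change
Constraint 3 (Z < V) on D(Z)={3,4,5,7} D(V)={5,6,7}: Z {3,4,5,7}->{3,4,5}
So after constraint 3: D(Z) = {3,4,5}

Answer: {3,4,5}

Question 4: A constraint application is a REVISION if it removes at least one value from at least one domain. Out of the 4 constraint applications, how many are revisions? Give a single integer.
Answer: 3

Derivation:
Constraint 1 (Y < V) on D(Y)={4,5,6,7} D(V)={3,4,5,6,7}: Y {4,5,6,7}->{4,5,6}; V {3,4,5,6,7}->{5,6,7} => REVISION
Constraint 2 (Y < V) on D(Y)={4,5,6} D(V)={5,6,7}: no change => not a revision
Constraint 3 (Z < V) on D(Z)={3,4,5,7} D(V)={5,6,7}: Z {3,4,5,7}->{3,4,5} => REVISION
Constraint 4 (Y + U = V) on D(Y)={4,5,6} D(U)={3,4,5,6,7} D(V)={5,6,7}: Y {4,5,6}->{4}; U {3,4,5,6,7}->{3}; V {5,6,7}->{7} => REVISION
Total revisions = 3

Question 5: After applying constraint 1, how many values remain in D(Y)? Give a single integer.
Constraint 1 (Y < V) on D(Y)={4,5,6,7} D(V)={3,4,5,6,7}: Y {4,5,6,7}->{4,5,6}; V {3,4,5,6,7}->{5,6,7}
So after constraint 1: D(Y)={4,5,6}, size = 3

Answer: 3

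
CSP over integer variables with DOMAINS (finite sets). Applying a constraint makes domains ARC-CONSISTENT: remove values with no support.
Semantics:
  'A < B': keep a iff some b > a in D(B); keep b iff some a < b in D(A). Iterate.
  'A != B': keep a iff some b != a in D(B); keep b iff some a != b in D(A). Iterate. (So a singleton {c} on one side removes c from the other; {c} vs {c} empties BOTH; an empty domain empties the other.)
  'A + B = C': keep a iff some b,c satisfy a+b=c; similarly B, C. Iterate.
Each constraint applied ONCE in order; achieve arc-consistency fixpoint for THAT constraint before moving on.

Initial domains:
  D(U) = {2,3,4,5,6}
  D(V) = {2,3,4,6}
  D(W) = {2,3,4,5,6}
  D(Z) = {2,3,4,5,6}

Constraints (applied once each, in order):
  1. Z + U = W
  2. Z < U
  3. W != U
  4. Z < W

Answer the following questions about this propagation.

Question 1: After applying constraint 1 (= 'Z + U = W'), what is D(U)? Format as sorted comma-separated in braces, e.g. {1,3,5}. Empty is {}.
Constraint 1 (Z + U = W) on D(Z)={2,3,4,5,6} D(U)={2,3,4,5,6} D(W)={2,3,4,5,6}: Z {2,3,4,5,6}->{2,3,4}; U {2,3,4,5,6}->{2,3,4}; W {2,3,4,5,6}->{4,5,6}
So after constraint 1: D(U) = {2,3,4}

Answer: {2,3,4}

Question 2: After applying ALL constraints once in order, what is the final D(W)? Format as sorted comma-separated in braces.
Answer: {4,5,6}

Derivation:
Constraint 1 (Z + U = W) on D(Z)={2,3,4,5,6} D(U)={2,3,4,5,6} D(W)={2,3,4,5,6}: Z {2,3,4,5,6}->{2,3,4}; U {2,3,4,5,6}->{2,3,4}; W {2,3,4,5,6}->{4,5,6}
Constraint 2 (Z < U) on D(Z)={2,3,4} D(U)={2,3,4}: Z {2,3,4}->{2,3}; U {2,3,4}->{3,4}
Constraint 3 (W != U) on D(W)={4,5,6} D(U)={3,4}: no change
Constraint 4 (Z < W) on D(Z)={2,3} D(W)={4,5,6}: no change
So after all 4 constraints: D(W) = {4,5,6}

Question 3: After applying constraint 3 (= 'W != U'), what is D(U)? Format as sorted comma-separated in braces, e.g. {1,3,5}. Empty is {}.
Constraint 1 (Z + U = W) on D(Z)={2,3,4,5,6} D(U)={2,3,4,5,6} D(W)={2,3,4,5,6}: Z {2,3,4,5,6}->{2,3,4}; U {2,3,4,5,6}->{2,3,4}; W {2,3,4,5,6}->{4,5,6}
Constraint 2 (Z < U) on D(Z)={2,3,4} D(U)={2,3,4}: Z {2,3,4}->{2,3}; U {2,3,4}->{3,4}
Constraint 3 (W != U) on D(W)={4,5,6} D(U)={3,4}: no change
So after constraint 3: D(U) = {3,4}

Answer: {3,4}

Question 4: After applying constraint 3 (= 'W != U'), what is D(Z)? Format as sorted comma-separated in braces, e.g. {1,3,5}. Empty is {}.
Constraint 1 (Z + U = W) on D(Z)={2,3,4,5,6} D(U)={2,3,4,5,6} D(W)={2,3,4,5,6}: Z {2,3,4,5,6}->{2,3,4}; U {2,3,4,5,6}->{2,3,4}; W {2,3,4,5,6}->{4,5,6}
Constraint 2 (Z < U) on D(Z)={2,3,4} D(U)={2,3,4}: Z {2,3,4}->{2,3}; U {2,3,4}->{3,4}
Constraint 3 (W != U) on D(W)={4,5,6} D(U)={3,4}: no change
So after constraint 3: D(Z) = {2,3}

Answer: {2,3}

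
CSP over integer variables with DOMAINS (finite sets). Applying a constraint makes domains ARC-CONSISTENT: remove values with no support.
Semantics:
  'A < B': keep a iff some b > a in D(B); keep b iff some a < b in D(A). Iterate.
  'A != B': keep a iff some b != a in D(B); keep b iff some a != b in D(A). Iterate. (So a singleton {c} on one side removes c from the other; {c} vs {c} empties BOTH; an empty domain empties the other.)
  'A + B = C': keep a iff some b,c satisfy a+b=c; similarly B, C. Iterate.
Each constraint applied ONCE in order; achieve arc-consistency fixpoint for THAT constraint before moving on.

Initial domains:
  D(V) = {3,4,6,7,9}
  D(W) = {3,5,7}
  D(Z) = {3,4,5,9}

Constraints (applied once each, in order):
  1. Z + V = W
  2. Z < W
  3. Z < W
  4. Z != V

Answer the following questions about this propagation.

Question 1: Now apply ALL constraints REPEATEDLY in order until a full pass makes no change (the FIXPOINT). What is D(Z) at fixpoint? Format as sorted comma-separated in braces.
pass 0 (initial): D(Z)={3,4,5,9}
pass 1: V {3,4,6,7,9}->{3,4}; W {3,5,7}->{7}; Z {3,4,5,9}->{3,4}
pass 2: no change
Fixpoint after 2 passes: D(Z) = {3,4}

Answer: {3,4}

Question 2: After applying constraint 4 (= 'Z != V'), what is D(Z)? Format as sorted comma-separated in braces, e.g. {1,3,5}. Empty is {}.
Answer: {3,4}

Derivation:
Constraint 1 (Z + V = W) on D(Z)={3,4,5,9} D(V)={3,4,6,7,9} D(W)={3,5,7}: Z {3,4,5,9}->{3,4}; V {3,4,6,7,9}->{3,4}; W {3,5,7}->{7}
Constraint 2 (Z < W) on D(Z)={3,4} D(W)={7}: no change
Constraint 3 (Z < W) on D(Z)={3,4} D(W)={7}: no change
Constraint 4 (Z != V) on D(Z)={3,4} D(V)={3,4}: no change
So after constraint 4: D(Z) = {3,4}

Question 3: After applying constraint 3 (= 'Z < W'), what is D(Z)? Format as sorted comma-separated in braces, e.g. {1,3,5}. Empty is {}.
Answer: {3,4}

Derivation:
Constraint 1 (Z + V = W) on D(Z)={3,4,5,9} D(V)={3,4,6,7,9} D(W)={3,5,7}: Z {3,4,5,9}->{3,4}; V {3,4,6,7,9}->{3,4}; W {3,5,7}->{7}
Constraint 2 (Z < W) on D(Z)={3,4} D(W)={7}: no change
Constraint 3 (Z < W) on D(Z)={3,4} D(W)={7}: no change
So after constraint 3: D(Z) = {3,4}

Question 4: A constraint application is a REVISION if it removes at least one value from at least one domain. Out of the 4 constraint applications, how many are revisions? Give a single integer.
Answer: 1

Derivation:
Constraint 1 (Z + V = W) on D(Z)={3,4,5,9} D(V)={3,4,6,7,9} D(W)={3,5,7}: Z {3,4,5,9}->{3,4}; V {3,4,6,7,9}->{3,4}; W {3,5,7}->{7} => REVISION
Constraint 2 (Z < W) on D(Z)={3,4} D(W)={7}: no change => not a revision
Constraint 3 (Z < W) on D(Z)={3,4} D(W)={7}: no change => not a revision
Constraint 4 (Z != V) on D(Z)={3,4} D(V)={3,4}: no change => not a revision
Total revisions = 1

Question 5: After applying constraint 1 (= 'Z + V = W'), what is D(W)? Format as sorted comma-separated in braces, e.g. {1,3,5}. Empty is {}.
Constraint 1 (Z + V = W) on D(Z)={3,4,5,9} D(V)={3,4,6,7,9} D(W)={3,5,7}: Z {3,4,5,9}->{3,4}; V {3,4,6,7,9}->{3,4}; W {3,5,7}->{7}
So after constraint 1: D(W) = {7}

Answer: {7}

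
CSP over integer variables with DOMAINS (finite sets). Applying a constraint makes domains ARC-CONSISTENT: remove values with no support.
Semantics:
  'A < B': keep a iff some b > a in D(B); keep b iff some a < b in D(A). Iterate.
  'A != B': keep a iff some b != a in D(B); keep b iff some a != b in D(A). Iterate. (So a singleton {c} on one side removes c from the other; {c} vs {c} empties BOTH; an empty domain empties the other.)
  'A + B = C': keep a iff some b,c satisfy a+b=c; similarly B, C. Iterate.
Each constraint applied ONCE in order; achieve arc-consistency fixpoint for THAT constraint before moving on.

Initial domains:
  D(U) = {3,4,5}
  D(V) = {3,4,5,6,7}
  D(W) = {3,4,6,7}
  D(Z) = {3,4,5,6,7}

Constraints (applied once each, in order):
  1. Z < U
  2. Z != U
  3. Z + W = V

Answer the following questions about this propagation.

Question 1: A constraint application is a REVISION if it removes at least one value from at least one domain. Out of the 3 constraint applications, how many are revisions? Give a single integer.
Answer: 2

Derivation:
Constraint 1 (Z < U) on D(Z)={3,4,5,6,7} D(U)={3,4,5}: Z {3,4,5,6,7}->{3,4}; U {3,4,5}->{4,5} => REVISION
Constraint 2 (Z != U) on D(Z)={3,4} D(U)={4,5}: no change => not a revision
Constraint 3 (Z + W = V) on D(Z)={3,4} D(W)={3,4,6,7} D(V)={3,4,5,6,7}: W {3,4,6,7}->{3,4}; V {3,4,5,6,7}->{6,7} => REVISION
Total revisions = 2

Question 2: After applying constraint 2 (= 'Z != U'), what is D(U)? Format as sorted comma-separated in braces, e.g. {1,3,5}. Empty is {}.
Answer: {4,5}

Derivation:
Constraint 1 (Z < U) on D(Z)={3,4,5,6,7} D(U)={3,4,5}: Z {3,4,5,6,7}->{3,4}; U {3,4,5}->{4,5}
Constraint 2 (Z != U) on D(Z)={3,4} D(U)={4,5}: no change
So after constraint 2: D(U) = {4,5}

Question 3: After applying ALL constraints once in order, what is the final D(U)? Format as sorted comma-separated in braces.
Constraint 1 (Z < U) on D(Z)={3,4,5,6,7} D(U)={3,4,5}: Z {3,4,5,6,7}->{3,4}; U {3,4,5}->{4,5}
Constraint 2 (Z != U) on D(Z)={3,4} D(U)={4,5}: no change
Constraint 3 (Z + W = V) on D(Z)={3,4} D(W)={3,4,6,7} D(V)={3,4,5,6,7}: W {3,4,6,7}->{3,4}; V {3,4,5,6,7}->{6,7}
So after all 3 constraints: D(U) = {4,5}

Answer: {4,5}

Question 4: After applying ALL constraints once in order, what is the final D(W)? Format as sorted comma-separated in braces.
Constraint 1 (Z < U) on D(Z)={3,4,5,6,7} D(U)={3,4,5}: Z {3,4,5,6,7}->{3,4}; U {3,4,5}->{4,5}
Constraint 2 (Z != U) on D(Z)={3,4} D(U)={4,5}: no change
Constraint 3 (Z + W = V) on D(Z)={3,4} D(W)={3,4,6,7} D(V)={3,4,5,6,7}: W {3,4,6,7}->{3,4}; V {3,4,5,6,7}->{6,7}
So after all 3 constraints: D(W) = {3,4}

Answer: {3,4}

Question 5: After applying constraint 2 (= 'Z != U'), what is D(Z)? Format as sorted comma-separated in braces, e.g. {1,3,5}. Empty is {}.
Answer: {3,4}

Derivation:
Constraint 1 (Z < U) on D(Z)={3,4,5,6,7} D(U)={3,4,5}: Z {3,4,5,6,7}->{3,4}; U {3,4,5}->{4,5}
Constraint 2 (Z != U) on D(Z)={3,4} D(U)={4,5}: no change
So after constraint 2: D(Z) = {3,4}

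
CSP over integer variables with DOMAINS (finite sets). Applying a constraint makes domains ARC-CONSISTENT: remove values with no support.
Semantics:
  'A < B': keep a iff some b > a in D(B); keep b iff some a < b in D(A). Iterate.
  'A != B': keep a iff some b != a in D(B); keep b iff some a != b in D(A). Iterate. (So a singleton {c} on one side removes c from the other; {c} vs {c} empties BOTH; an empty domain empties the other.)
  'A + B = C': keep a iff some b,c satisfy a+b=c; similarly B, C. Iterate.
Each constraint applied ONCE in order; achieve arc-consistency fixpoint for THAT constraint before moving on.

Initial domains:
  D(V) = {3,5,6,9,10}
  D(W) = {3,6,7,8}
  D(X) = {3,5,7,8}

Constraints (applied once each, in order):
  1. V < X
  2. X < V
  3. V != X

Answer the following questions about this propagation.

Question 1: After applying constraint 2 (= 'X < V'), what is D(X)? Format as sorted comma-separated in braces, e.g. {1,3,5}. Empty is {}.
Constraint 1 (V < X) on D(V)={3,5,6,9,10} D(X)={3,5,7,8}: V {3,5,6,9,10}->{3,5,6}; X {3,5,7,8}->{5,7,8}
Constraint 2 (X < V) on D(X)={5,7,8} D(V)={3,5,6}: X {5,7,8}->{5}; V {3,5,6}->{6}
So after constraint 2: D(X) = {5}

Answer: {5}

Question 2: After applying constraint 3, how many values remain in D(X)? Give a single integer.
Constraint 1 (V < X) on D(V)={3,5,6,9,10} D(X)={3,5,7,8}: V {3,5,6,9,10}->{3,5,6}; X {3,5,7,8}->{5,7,8}
Constraint 2 (X < V) on D(X)={5,7,8} D(V)={3,5,6}: X {5,7,8}->{5}; V {3,5,6}->{6}
Constraint 3 (V != X) on D(V)={6} D(X)={5}: no change
So after constraint 3: D(X)={5}, size = 1

Answer: 1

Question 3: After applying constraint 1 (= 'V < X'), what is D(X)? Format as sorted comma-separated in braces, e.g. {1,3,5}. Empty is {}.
Constraint 1 (V < X) on D(V)={3,5,6,9,10} D(X)={3,5,7,8}: V {3,5,6,9,10}->{3,5,6}; X {3,5,7,8}->{5,7,8}
So after constraint 1: D(X) = {5,7,8}

Answer: {5,7,8}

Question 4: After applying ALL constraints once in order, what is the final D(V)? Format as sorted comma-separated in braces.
Constraint 1 (V < X) on D(V)={3,5,6,9,10} D(X)={3,5,7,8}: V {3,5,6,9,10}->{3,5,6}; X {3,5,7,8}->{5,7,8}
Constraint 2 (X < V) on D(X)={5,7,8} D(V)={3,5,6}: X {5,7,8}->{5}; V {3,5,6}->{6}
Constraint 3 (V != X) on D(V)={6} D(X)={5}: no change
So after all 3 constraints: D(V) = {6}

Answer: {6}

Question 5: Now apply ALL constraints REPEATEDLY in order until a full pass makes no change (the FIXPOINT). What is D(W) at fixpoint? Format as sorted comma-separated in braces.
pass 0 (initial): D(W)={3,6,7,8}
pass 1: V {3,5,6,9,10}->{6}; X {3,5,7,8}->{5}
pass 2: V {6}->{}; X {5}->{}
pass 3: no change
Fixpoint after 3 passes: D(W) = {3,6,7,8}

Answer: {3,6,7,8}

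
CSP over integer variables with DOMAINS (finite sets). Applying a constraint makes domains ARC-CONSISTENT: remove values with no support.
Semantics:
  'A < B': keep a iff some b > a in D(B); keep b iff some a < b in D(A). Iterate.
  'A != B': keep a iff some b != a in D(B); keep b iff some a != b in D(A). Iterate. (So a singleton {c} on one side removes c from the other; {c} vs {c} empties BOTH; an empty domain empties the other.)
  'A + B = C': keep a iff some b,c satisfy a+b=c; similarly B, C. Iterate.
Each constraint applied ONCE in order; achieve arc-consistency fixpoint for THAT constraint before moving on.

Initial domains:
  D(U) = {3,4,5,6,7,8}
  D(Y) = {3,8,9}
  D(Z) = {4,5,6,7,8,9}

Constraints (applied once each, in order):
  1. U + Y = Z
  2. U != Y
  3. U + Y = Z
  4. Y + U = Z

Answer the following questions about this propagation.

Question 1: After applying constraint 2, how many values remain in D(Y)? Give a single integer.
Constraint 1 (U + Y = Z) on D(U)={3,4,5,6,7,8} D(Y)={3,8,9} D(Z)={4,5,6,7,8,9}: U {3,4,5,6,7,8}->{3,4,5,6}; Y {3,8,9}->{3}; Z {4,5,6,7,8,9}->{6,7,8,9}
Constraint 2 (U != Y) on D(U)={3,4,5,6} D(Y)={3}: U {3,4,5,6}->{4,5,6}
So after constraint 2: D(Y)={3}, size = 1

Answer: 1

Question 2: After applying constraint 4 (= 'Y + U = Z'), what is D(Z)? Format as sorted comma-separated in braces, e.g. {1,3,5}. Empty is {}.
Answer: {7,8,9}

Derivation:
Constraint 1 (U + Y = Z) on D(U)={3,4,5,6,7,8} D(Y)={3,8,9} D(Z)={4,5,6,7,8,9}: U {3,4,5,6,7,8}->{3,4,5,6}; Y {3,8,9}->{3}; Z {4,5,6,7,8,9}->{6,7,8,9}
Constraint 2 (U != Y) on D(U)={3,4,5,6} D(Y)={3}: U {3,4,5,6}->{4,5,6}
Constraint 3 (U + Y = Z) on D(U)={4,5,6} D(Y)={3} D(Z)={6,7,8,9}: Z {6,7,8,9}->{7,8,9}
Constraint 4 (Y + U = Z) on D(Y)={3} D(U)={4,5,6} D(Z)={7,8,9}: no change
So after constraint 4: D(Z) = {7,8,9}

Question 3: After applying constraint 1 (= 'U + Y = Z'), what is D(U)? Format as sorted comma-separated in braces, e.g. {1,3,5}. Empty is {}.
Answer: {3,4,5,6}

Derivation:
Constraint 1 (U + Y = Z) on D(U)={3,4,5,6,7,8} D(Y)={3,8,9} D(Z)={4,5,6,7,8,9}: U {3,4,5,6,7,8}->{3,4,5,6}; Y {3,8,9}->{3}; Z {4,5,6,7,8,9}->{6,7,8,9}
So after constraint 1: D(U) = {3,4,5,6}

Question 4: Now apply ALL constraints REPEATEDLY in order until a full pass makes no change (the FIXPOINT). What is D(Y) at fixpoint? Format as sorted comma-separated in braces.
pass 0 (initial): D(Y)={3,8,9}
pass 1: U {3,4,5,6,7,8}->{4,5,6}; Y {3,8,9}->{3}; Z {4,5,6,7,8,9}->{7,8,9}
pass 2: no change
Fixpoint after 2 passes: D(Y) = {3}

Answer: {3}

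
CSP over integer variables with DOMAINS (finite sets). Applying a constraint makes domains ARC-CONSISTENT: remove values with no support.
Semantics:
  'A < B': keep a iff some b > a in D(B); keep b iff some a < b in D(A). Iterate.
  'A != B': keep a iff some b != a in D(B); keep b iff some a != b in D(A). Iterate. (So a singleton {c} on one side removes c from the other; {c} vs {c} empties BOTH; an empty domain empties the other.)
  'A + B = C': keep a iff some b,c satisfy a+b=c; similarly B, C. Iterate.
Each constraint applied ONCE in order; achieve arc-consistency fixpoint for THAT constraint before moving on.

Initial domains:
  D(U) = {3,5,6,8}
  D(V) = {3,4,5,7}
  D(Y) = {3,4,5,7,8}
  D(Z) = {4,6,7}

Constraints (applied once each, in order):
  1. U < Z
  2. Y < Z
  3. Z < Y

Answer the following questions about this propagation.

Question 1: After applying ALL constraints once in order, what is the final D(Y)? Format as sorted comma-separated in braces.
Answer: {5}

Derivation:
Constraint 1 (U < Z) on D(U)={3,5,6,8} D(Z)={4,6,7}: U {3,5,6,8}->{3,5,6}
Constraint 2 (Y < Z) on D(Y)={3,4,5,7,8} D(Z)={4,6,7}: Y {3,4,5,7,8}->{3,4,5}
Constraint 3 (Z < Y) on D(Z)={4,6,7} D(Y)={3,4,5}: Z {4,6,7}->{4}; Y {3,4,5}->{5}
So after all 3 constraints: D(Y) = {5}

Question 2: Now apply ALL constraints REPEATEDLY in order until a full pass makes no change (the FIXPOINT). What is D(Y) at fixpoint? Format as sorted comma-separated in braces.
Answer: {}

Derivation:
pass 0 (initial): D(Y)={3,4,5,7,8}
pass 1: U {3,5,6,8}->{3,5,6}; Y {3,4,5,7,8}->{5}; Z {4,6,7}->{4}
pass 2: U {3,5,6}->{3}; Y {5}->{}; Z {4}->{}
pass 3: U {3}->{}
pass 4: no change
Fixpoint after 4 passes: D(Y) = {}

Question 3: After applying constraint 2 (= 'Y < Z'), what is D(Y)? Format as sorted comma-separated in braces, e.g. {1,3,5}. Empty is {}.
Answer: {3,4,5}

Derivation:
Constraint 1 (U < Z) on D(U)={3,5,6,8} D(Z)={4,6,7}: U {3,5,6,8}->{3,5,6}
Constraint 2 (Y < Z) on D(Y)={3,4,5,7,8} D(Z)={4,6,7}: Y {3,4,5,7,8}->{3,4,5}
So after constraint 2: D(Y) = {3,4,5}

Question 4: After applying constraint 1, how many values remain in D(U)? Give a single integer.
Answer: 3

Derivation:
Constraint 1 (U < Z) on D(U)={3,5,6,8} D(Z)={4,6,7}: U {3,5,6,8}->{3,5,6}
So after constraint 1: D(U)={3,5,6}, size = 3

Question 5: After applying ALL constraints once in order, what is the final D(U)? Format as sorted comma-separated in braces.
Answer: {3,5,6}

Derivation:
Constraint 1 (U < Z) on D(U)={3,5,6,8} D(Z)={4,6,7}: U {3,5,6,8}->{3,5,6}
Constraint 2 (Y < Z) on D(Y)={3,4,5,7,8} D(Z)={4,6,7}: Y {3,4,5,7,8}->{3,4,5}
Constraint 3 (Z < Y) on D(Z)={4,6,7} D(Y)={3,4,5}: Z {4,6,7}->{4}; Y {3,4,5}->{5}
So after all 3 constraints: D(U) = {3,5,6}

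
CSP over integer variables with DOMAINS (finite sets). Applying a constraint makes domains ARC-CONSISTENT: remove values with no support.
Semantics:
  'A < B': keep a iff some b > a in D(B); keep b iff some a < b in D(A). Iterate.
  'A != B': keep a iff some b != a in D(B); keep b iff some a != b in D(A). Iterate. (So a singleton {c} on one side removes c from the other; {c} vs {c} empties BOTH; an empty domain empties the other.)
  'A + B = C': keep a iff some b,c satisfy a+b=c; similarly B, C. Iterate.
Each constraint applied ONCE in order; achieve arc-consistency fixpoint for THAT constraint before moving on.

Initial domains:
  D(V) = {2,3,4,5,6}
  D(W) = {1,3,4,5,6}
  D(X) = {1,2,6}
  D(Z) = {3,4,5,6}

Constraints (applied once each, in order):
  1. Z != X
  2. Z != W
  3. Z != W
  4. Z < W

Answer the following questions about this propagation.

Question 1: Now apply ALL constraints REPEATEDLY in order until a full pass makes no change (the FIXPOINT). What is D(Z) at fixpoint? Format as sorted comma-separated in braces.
pass 0 (initial): D(Z)={3,4,5,6}
pass 1: W {1,3,4,5,6}->{4,5,6}; Z {3,4,5,6}->{3,4,5}
pass 2: no change
Fixpoint after 2 passes: D(Z) = {3,4,5}

Answer: {3,4,5}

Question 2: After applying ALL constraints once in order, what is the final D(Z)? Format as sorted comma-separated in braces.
Answer: {3,4,5}

Derivation:
Constraint 1 (Z != X) on D(Z)={3,4,5,6} D(X)={1,2,6}: no change
Constraint 2 (Z != W) on D(Z)={3,4,5,6} D(W)={1,3,4,5,6}: no change
Constraint 3 (Z != W) on D(Z)={3,4,5,6} D(W)={1,3,4,5,6}: no change
Constraint 4 (Z < W) on D(Z)={3,4,5,6} D(W)={1,3,4,5,6}: Z {3,4,5,6}->{3,4,5}; W {1,3,4,5,6}->{4,5,6}
So after all 4 constraints: D(Z) = {3,4,5}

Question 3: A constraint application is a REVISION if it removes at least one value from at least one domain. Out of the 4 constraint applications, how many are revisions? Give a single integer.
Answer: 1

Derivation:
Constraint 1 (Z != X) on D(Z)={3,4,5,6} D(X)={1,2,6}: no change => not a revision
Constraint 2 (Z != W) on D(Z)={3,4,5,6} D(W)={1,3,4,5,6}: no change => not a revision
Constraint 3 (Z != W) on D(Z)={3,4,5,6} D(W)={1,3,4,5,6}: no change => not a revision
Constraint 4 (Z < W) on D(Z)={3,4,5,6} D(W)={1,3,4,5,6}: Z {3,4,5,6}->{3,4,5}; W {1,3,4,5,6}->{4,5,6} => REVISION
Total revisions = 1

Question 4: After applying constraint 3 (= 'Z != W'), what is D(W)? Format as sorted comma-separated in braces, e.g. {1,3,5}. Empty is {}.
Constraint 1 (Z != X) on D(Z)={3,4,5,6} D(X)={1,2,6}: no change
Constraint 2 (Z != W) on D(Z)={3,4,5,6} D(W)={1,3,4,5,6}: no change
Constraint 3 (Z != W) on D(Z)={3,4,5,6} D(W)={1,3,4,5,6}: no change
So after constraint 3: D(W) = {1,3,4,5,6}

Answer: {1,3,4,5,6}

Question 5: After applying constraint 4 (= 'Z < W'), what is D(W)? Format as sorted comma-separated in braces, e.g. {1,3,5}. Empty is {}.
Answer: {4,5,6}

Derivation:
Constraint 1 (Z != X) on D(Z)={3,4,5,6} D(X)={1,2,6}: no change
Constraint 2 (Z != W) on D(Z)={3,4,5,6} D(W)={1,3,4,5,6}: no change
Constraint 3 (Z != W) on D(Z)={3,4,5,6} D(W)={1,3,4,5,6}: no change
Constraint 4 (Z < W) on D(Z)={3,4,5,6} D(W)={1,3,4,5,6}: Z {3,4,5,6}->{3,4,5}; W {1,3,4,5,6}->{4,5,6}
So after constraint 4: D(W) = {4,5,6}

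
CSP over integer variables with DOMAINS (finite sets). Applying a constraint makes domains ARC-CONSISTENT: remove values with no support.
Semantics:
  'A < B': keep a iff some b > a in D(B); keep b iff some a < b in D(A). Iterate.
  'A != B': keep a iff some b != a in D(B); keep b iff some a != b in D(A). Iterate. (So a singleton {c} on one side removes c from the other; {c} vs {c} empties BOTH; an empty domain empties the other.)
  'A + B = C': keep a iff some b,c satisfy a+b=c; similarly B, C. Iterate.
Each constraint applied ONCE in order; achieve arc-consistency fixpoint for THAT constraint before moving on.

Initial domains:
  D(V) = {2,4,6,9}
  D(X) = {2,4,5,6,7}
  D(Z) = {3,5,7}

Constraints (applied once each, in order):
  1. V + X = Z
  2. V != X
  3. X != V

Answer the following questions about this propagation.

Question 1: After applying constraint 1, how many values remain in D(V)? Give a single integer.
Answer: 1

Derivation:
Constraint 1 (V + X = Z) on D(V)={2,4,6,9} D(X)={2,4,5,6,7} D(Z)={3,5,7}: V {2,4,6,9}->{2}; X {2,4,5,6,7}->{5}; Z {3,5,7}->{7}
So after constraint 1: D(V)={2}, size = 1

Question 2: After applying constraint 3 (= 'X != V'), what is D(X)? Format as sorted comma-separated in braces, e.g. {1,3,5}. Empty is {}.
Answer: {5}

Derivation:
Constraint 1 (V + X = Z) on D(V)={2,4,6,9} D(X)={2,4,5,6,7} D(Z)={3,5,7}: V {2,4,6,9}->{2}; X {2,4,5,6,7}->{5}; Z {3,5,7}->{7}
Constraint 2 (V != X) on D(V)={2} D(X)={5}: no change
Constraint 3 (X != V) on D(X)={5} D(V)={2}: no change
So after constraint 3: D(X) = {5}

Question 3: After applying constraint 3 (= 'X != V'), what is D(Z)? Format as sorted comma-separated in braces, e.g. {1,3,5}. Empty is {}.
Answer: {7}

Derivation:
Constraint 1 (V + X = Z) on D(V)={2,4,6,9} D(X)={2,4,5,6,7} D(Z)={3,5,7}: V {2,4,6,9}->{2}; X {2,4,5,6,7}->{5}; Z {3,5,7}->{7}
Constraint 2 (V != X) on D(V)={2} D(X)={5}: no change
Constraint 3 (X != V) on D(X)={5} D(V)={2}: no change
So after constraint 3: D(Z) = {7}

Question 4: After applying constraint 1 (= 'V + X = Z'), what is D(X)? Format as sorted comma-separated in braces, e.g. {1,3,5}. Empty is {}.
Answer: {5}

Derivation:
Constraint 1 (V + X = Z) on D(V)={2,4,6,9} D(X)={2,4,5,6,7} D(Z)={3,5,7}: V {2,4,6,9}->{2}; X {2,4,5,6,7}->{5}; Z {3,5,7}->{7}
So after constraint 1: D(X) = {5}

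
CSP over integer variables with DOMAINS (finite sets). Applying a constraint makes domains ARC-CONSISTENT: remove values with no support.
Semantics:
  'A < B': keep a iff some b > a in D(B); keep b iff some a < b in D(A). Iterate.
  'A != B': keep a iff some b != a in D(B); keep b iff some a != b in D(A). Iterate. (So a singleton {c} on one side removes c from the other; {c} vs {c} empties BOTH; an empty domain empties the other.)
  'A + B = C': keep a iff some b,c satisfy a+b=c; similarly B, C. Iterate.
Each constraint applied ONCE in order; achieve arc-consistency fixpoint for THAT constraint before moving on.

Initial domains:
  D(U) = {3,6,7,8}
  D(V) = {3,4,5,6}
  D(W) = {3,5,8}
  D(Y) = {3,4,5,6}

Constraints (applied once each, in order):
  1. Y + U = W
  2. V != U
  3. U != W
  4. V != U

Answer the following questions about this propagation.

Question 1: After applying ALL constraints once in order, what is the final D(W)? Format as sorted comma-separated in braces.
Answer: {8}

Derivation:
Constraint 1 (Y + U = W) on D(Y)={3,4,5,6} D(U)={3,6,7,8} D(W)={3,5,8}: Y {3,4,5,6}->{5}; U {3,6,7,8}->{3}; W {3,5,8}->{8}
Constraint 2 (V != U) on D(V)={3,4,5,6} D(U)={3}: V {3,4,5,6}->{4,5,6}
Constraint 3 (U != W) on D(U)={3} D(W)={8}: no change
Constraint 4 (V != U) on D(V)={4,5,6} D(U)={3}: no change
So after all 4 constraints: D(W) = {8}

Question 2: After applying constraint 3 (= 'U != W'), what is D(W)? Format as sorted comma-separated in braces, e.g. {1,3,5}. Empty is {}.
Constraint 1 (Y + U = W) on D(Y)={3,4,5,6} D(U)={3,6,7,8} D(W)={3,5,8}: Y {3,4,5,6}->{5}; U {3,6,7,8}->{3}; W {3,5,8}->{8}
Constraint 2 (V != U) on D(V)={3,4,5,6} D(U)={3}: V {3,4,5,6}->{4,5,6}
Constraint 3 (U != W) on D(U)={3} D(W)={8}: no change
So after constraint 3: D(W) = {8}

Answer: {8}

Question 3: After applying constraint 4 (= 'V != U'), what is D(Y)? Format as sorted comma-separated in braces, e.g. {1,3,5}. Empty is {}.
Answer: {5}

Derivation:
Constraint 1 (Y + U = W) on D(Y)={3,4,5,6} D(U)={3,6,7,8} D(W)={3,5,8}: Y {3,4,5,6}->{5}; U {3,6,7,8}->{3}; W {3,5,8}->{8}
Constraint 2 (V != U) on D(V)={3,4,5,6} D(U)={3}: V {3,4,5,6}->{4,5,6}
Constraint 3 (U != W) on D(U)={3} D(W)={8}: no change
Constraint 4 (V != U) on D(V)={4,5,6} D(U)={3}: no change
So after constraint 4: D(Y) = {5}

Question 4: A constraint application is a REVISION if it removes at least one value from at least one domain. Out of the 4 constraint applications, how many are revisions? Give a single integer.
Answer: 2

Derivation:
Constraint 1 (Y + U = W) on D(Y)={3,4,5,6} D(U)={3,6,7,8} D(W)={3,5,8}: Y {3,4,5,6}->{5}; U {3,6,7,8}->{3}; W {3,5,8}->{8} => REVISION
Constraint 2 (V != U) on D(V)={3,4,5,6} D(U)={3}: V {3,4,5,6}->{4,5,6} => REVISION
Constraint 3 (U != W) on D(U)={3} D(W)={8}: no change => not a revision
Constraint 4 (V != U) on D(V)={4,5,6} D(U)={3}: no change => not a revision
Total revisions = 2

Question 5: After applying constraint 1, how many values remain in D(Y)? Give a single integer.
Constraint 1 (Y + U = W) on D(Y)={3,4,5,6} D(U)={3,6,7,8} D(W)={3,5,8}: Y {3,4,5,6}->{5}; U {3,6,7,8}->{3}; W {3,5,8}->{8}
So after constraint 1: D(Y)={5}, size = 1

Answer: 1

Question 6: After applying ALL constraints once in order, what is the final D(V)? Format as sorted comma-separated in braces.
Constraint 1 (Y + U = W) on D(Y)={3,4,5,6} D(U)={3,6,7,8} D(W)={3,5,8}: Y {3,4,5,6}->{5}; U {3,6,7,8}->{3}; W {3,5,8}->{8}
Constraint 2 (V != U) on D(V)={3,4,5,6} D(U)={3}: V {3,4,5,6}->{4,5,6}
Constraint 3 (U != W) on D(U)={3} D(W)={8}: no change
Constraint 4 (V != U) on D(V)={4,5,6} D(U)={3}: no change
So after all 4 constraints: D(V) = {4,5,6}

Answer: {4,5,6}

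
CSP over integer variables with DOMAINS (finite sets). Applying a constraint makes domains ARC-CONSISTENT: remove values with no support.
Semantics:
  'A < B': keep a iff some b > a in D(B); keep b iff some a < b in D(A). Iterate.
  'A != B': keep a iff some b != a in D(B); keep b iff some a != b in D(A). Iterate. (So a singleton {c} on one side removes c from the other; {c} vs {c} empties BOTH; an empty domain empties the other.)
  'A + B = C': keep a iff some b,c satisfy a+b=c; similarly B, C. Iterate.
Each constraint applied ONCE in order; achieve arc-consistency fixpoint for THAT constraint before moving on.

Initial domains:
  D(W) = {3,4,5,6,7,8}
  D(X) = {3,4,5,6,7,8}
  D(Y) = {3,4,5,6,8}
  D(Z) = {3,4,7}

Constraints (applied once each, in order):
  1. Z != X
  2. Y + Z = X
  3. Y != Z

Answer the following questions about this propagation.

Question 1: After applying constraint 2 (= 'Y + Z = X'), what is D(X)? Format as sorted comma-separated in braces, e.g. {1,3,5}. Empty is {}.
Answer: {6,7,8}

Derivation:
Constraint 1 (Z != X) on D(Z)={3,4,7} D(X)={3,4,5,6,7,8}: no change
Constraint 2 (Y + Z = X) on D(Y)={3,4,5,6,8} D(Z)={3,4,7} D(X)={3,4,5,6,7,8}: Y {3,4,5,6,8}->{3,4,5}; Z {3,4,7}->{3,4}; X {3,4,5,6,7,8}->{6,7,8}
So after constraint 2: D(X) = {6,7,8}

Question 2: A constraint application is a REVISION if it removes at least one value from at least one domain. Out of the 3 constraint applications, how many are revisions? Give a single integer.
Answer: 1

Derivation:
Constraint 1 (Z != X) on D(Z)={3,4,7} D(X)={3,4,5,6,7,8}: no change => not a revision
Constraint 2 (Y + Z = X) on D(Y)={3,4,5,6,8} D(Z)={3,4,7} D(X)={3,4,5,6,7,8}: Y {3,4,5,6,8}->{3,4,5}; Z {3,4,7}->{3,4}; X {3,4,5,6,7,8}->{6,7,8} => REVISION
Constraint 3 (Y != Z) on D(Y)={3,4,5} D(Z)={3,4}: no change => not a revision
Total revisions = 1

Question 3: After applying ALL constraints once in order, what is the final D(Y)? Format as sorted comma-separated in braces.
Constraint 1 (Z != X) on D(Z)={3,4,7} D(X)={3,4,5,6,7,8}: no change
Constraint 2 (Y + Z = X) on D(Y)={3,4,5,6,8} D(Z)={3,4,7} D(X)={3,4,5,6,7,8}: Y {3,4,5,6,8}->{3,4,5}; Z {3,4,7}->{3,4}; X {3,4,5,6,7,8}->{6,7,8}
Constraint 3 (Y != Z) on D(Y)={3,4,5} D(Z)={3,4}: no change
So after all 3 constraints: D(Y) = {3,4,5}

Answer: {3,4,5}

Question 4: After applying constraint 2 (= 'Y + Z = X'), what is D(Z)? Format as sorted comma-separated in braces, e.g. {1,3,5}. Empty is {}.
Answer: {3,4}

Derivation:
Constraint 1 (Z != X) on D(Z)={3,4,7} D(X)={3,4,5,6,7,8}: no change
Constraint 2 (Y + Z = X) on D(Y)={3,4,5,6,8} D(Z)={3,4,7} D(X)={3,4,5,6,7,8}: Y {3,4,5,6,8}->{3,4,5}; Z {3,4,7}->{3,4}; X {3,4,5,6,7,8}->{6,7,8}
So after constraint 2: D(Z) = {3,4}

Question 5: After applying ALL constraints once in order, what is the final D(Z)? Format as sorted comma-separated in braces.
Answer: {3,4}

Derivation:
Constraint 1 (Z != X) on D(Z)={3,4,7} D(X)={3,4,5,6,7,8}: no change
Constraint 2 (Y + Z = X) on D(Y)={3,4,5,6,8} D(Z)={3,4,7} D(X)={3,4,5,6,7,8}: Y {3,4,5,6,8}->{3,4,5}; Z {3,4,7}->{3,4}; X {3,4,5,6,7,8}->{6,7,8}
Constraint 3 (Y != Z) on D(Y)={3,4,5} D(Z)={3,4}: no change
So after all 3 constraints: D(Z) = {3,4}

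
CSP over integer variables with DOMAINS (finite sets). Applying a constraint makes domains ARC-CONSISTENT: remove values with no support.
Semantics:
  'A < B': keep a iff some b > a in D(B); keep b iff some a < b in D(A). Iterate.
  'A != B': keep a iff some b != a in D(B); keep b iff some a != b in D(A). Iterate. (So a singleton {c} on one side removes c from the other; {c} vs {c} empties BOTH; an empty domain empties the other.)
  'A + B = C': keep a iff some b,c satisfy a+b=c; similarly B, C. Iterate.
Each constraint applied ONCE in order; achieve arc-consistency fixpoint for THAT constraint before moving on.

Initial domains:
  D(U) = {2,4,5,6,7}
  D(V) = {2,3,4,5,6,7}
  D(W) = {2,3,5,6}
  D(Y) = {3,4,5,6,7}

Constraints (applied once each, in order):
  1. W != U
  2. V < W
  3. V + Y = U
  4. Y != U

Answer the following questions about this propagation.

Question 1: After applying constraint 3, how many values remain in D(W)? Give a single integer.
Constraint 1 (W != U) on D(W)={2,3,5,6} D(U)={2,4,5,6,7}: no change
Constraint 2 (V < W) on D(V)={2,3,4,5,6,7} D(W)={2,3,5,6}: V {2,3,4,5,6,7}->{2,3,4,5}; W {2,3,5,6}->{3,5,6}
Constraint 3 (V + Y = U) on D(V)={2,3,4,5} D(Y)={3,4,5,6,7} D(U)={2,4,5,6,7}: V {2,3,4,5}->{2,3,4}; Y {3,4,5,6,7}->{3,4,5}; U {2,4,5,6,7}->{5,6,7}
So after constraint 3: D(W)={3,5,6}, size = 3

Answer: 3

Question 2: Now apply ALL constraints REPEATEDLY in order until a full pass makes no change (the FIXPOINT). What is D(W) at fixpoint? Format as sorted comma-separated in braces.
pass 0 (initial): D(W)={2,3,5,6}
pass 1: U {2,4,5,6,7}->{5,6,7}; V {2,3,4,5,6,7}->{2,3,4}; W {2,3,5,6}->{3,5,6}; Y {3,4,5,6,7}->{3,4,5}
pass 2: no change
Fixpoint after 2 passes: D(W) = {3,5,6}

Answer: {3,5,6}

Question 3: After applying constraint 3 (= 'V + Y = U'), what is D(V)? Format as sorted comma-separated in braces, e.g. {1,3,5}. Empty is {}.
Answer: {2,3,4}

Derivation:
Constraint 1 (W != U) on D(W)={2,3,5,6} D(U)={2,4,5,6,7}: no change
Constraint 2 (V < W) on D(V)={2,3,4,5,6,7} D(W)={2,3,5,6}: V {2,3,4,5,6,7}->{2,3,4,5}; W {2,3,5,6}->{3,5,6}
Constraint 3 (V + Y = U) on D(V)={2,3,4,5} D(Y)={3,4,5,6,7} D(U)={2,4,5,6,7}: V {2,3,4,5}->{2,3,4}; Y {3,4,5,6,7}->{3,4,5}; U {2,4,5,6,7}->{5,6,7}
So after constraint 3: D(V) = {2,3,4}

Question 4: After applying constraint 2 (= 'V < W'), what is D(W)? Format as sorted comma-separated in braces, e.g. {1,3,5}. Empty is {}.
Answer: {3,5,6}

Derivation:
Constraint 1 (W != U) on D(W)={2,3,5,6} D(U)={2,4,5,6,7}: no change
Constraint 2 (V < W) on D(V)={2,3,4,5,6,7} D(W)={2,3,5,6}: V {2,3,4,5,6,7}->{2,3,4,5}; W {2,3,5,6}->{3,5,6}
So after constraint 2: D(W) = {3,5,6}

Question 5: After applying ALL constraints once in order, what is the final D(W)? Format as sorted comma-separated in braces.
Answer: {3,5,6}

Derivation:
Constraint 1 (W != U) on D(W)={2,3,5,6} D(U)={2,4,5,6,7}: no change
Constraint 2 (V < W) on D(V)={2,3,4,5,6,7} D(W)={2,3,5,6}: V {2,3,4,5,6,7}->{2,3,4,5}; W {2,3,5,6}->{3,5,6}
Constraint 3 (V + Y = U) on D(V)={2,3,4,5} D(Y)={3,4,5,6,7} D(U)={2,4,5,6,7}: V {2,3,4,5}->{2,3,4}; Y {3,4,5,6,7}->{3,4,5}; U {2,4,5,6,7}->{5,6,7}
Constraint 4 (Y != U) on D(Y)={3,4,5} D(U)={5,6,7}: no change
So after all 4 constraints: D(W) = {3,5,6}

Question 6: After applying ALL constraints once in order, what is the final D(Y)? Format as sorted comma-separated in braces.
Constraint 1 (W != U) on D(W)={2,3,5,6} D(U)={2,4,5,6,7}: no change
Constraint 2 (V < W) on D(V)={2,3,4,5,6,7} D(W)={2,3,5,6}: V {2,3,4,5,6,7}->{2,3,4,5}; W {2,3,5,6}->{3,5,6}
Constraint 3 (V + Y = U) on D(V)={2,3,4,5} D(Y)={3,4,5,6,7} D(U)={2,4,5,6,7}: V {2,3,4,5}->{2,3,4}; Y {3,4,5,6,7}->{3,4,5}; U {2,4,5,6,7}->{5,6,7}
Constraint 4 (Y != U) on D(Y)={3,4,5} D(U)={5,6,7}: no change
So after all 4 constraints: D(Y) = {3,4,5}

Answer: {3,4,5}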